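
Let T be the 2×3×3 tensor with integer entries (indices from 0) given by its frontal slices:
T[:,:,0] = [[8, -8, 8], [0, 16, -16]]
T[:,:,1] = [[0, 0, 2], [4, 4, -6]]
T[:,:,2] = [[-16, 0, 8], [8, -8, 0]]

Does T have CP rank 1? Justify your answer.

No

The mode-3 unfolding of T (rows indexed by k, columns by (i,j) = (0,0), (0,1), (0,2), (1,0), (1,1), (1,2)) is [[8, -8, 8, 0, 16, -16], [0, 0, 2, 4, 4, -6], [-16, 0, 8, 8, -8, 0]].
There the 3×3 minor on rows k ∈ {0, 1, 2}, columns (i,j) ∈ {(0,0), (0,1), (0,2)} is det [[8, -8, 8], [0, 0, 2], [-16, 0, 8]] = 256 ≠ 0, so this unfolding has rank ≥ 3; CP rank is at least every unfolding rank, so rank(T) ≥ 3.
In particular rank(T) ≥ 3 > 1, so T is not rank-1.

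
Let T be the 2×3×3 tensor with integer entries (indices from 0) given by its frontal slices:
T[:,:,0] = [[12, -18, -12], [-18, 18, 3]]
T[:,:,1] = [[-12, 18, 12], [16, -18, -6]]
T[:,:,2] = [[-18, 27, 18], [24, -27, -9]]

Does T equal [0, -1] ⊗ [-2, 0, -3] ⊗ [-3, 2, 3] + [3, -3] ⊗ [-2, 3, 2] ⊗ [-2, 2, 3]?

Reconstruct entrywise from the claimed factors. For example, T[0,2,1] = 12 and Σₗ aₗ[0]bₗ[2]cₗ[1] = (0)·(-3)·(2) + (3)·(2)·(2) = 12; checking all 18 entries, every one matches. The claim holds.

Yes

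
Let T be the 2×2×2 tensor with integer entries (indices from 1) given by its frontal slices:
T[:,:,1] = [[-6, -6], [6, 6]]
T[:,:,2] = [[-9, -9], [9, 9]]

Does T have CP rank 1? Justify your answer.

If T = a ⊗ b ⊗ c then every fibre of T is a multiple of the corresponding factor, so read the factors off the fibres through the nonzero entry T[1,1,1] = -6.
The mode-1 fibre T[:,1,1] = [-6, 6] gives a = [1, -1] (primitive direction); the mode-2 fibre T[1,:,1] = [-6, -6] gives b = [1, 1]; then c[k] = T[1,1,k] / (a[1]·b[1]) = [-6, -9] / 1 = [-6, -9].
Expanding [1, -1] ⊗ [1, 1] ⊗ [-6, -9] reproduces all 8 entries of T, so T = [1, -1] ⊗ [1, 1] ⊗ [-6, -9] and rank(T) ≤ 1.
Equivalently every frontal slice T[:,:,k] is c[k] times the rank-1 matrix [1, -1] ⊗ [1, 1]. So T has rank 1 (it is nonzero).

Yes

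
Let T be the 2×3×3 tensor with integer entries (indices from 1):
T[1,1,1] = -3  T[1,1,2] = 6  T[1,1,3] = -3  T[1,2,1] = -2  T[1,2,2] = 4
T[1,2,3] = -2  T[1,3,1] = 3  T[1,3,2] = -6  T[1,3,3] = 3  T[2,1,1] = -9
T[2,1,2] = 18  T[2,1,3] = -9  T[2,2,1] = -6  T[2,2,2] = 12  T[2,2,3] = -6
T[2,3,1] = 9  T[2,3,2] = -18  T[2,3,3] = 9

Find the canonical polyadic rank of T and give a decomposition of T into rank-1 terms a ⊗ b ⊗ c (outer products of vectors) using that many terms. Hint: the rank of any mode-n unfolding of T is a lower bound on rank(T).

Lower bound: T ≠ 0 (e.g. T[1,1,1] = -3), so rank(T) ≥ 1.
Upper bound: if T = a ⊗ b ⊗ c then every fibre of T is a multiple of the corresponding factor, so read the factors off the fibres through the nonzero entry T[1,1,1] = -3.
The mode-1 fibre T[:,1,1] = [-3, -9] gives a = [1, 3] (primitive direction); the mode-2 fibre T[1,:,1] = [-3, -2, 3] gives b = [3, 2, -3]; then c[k] = T[1,1,k] / (a[1]·b[1]) = [-3, 6, -3] / 3 = [-1, 2, -1].
Expanding [1, 3] ⊗ [3, 2, -3] ⊗ [-1, 2, -1] reproduces all 18 entries of T, so T = [1, 3] ⊗ [3, 2, -3] ⊗ [-1, 2, -1] and rank(T) ≤ 1.
These bounds meet, so rank(T) = 1.

rank(T) = 1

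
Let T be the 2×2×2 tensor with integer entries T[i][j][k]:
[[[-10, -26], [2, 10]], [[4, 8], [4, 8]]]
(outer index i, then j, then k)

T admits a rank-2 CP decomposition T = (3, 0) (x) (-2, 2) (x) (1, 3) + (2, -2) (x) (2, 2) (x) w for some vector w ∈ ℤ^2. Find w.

Subtract the known terms from T to get the rank-1 residual R = (2, -2) (x) (2, 2) (x) w, so R[i,j,k] = a[i]·b[j]·w[k]. Pick indices with nonzero a[0]·b[0] = (2)·(2) = 4. Only the fibre through (0,0,·) is needed: R[0,0,:] = T[0,0,:] − Σₗ aₗ[0]bₗ[0]cₗ = [-10, -26] − (3)·(-2)·(1, 3) = [-4, -8]. Then w[k] = R[0,0,k] / 4 for each k, giving w = [-4, -8] / 4 = (-1, -2).

w = (-1, -2)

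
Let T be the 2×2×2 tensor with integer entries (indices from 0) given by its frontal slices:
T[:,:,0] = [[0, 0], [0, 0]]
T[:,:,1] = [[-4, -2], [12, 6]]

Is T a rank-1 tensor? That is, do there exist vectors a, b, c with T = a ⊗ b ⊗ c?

Yes

The mode-1 fibre T[:,0,1] = [-4, 12] gives a = [1, -3] (primitive direction); the mode-2 fibre T[0,:,1] = [-4, -2] gives b = [2, 1]; then c[k] = T[0,0,k] / (a[0]·b[0]) = [0, -4] / 2 = [0, -2].
Expanding [1, -3] ⊗ [2, 1] ⊗ [0, -2] reproduces all 8 entries of T, so T = [1, -3] ⊗ [2, 1] ⊗ [0, -2] and rank(T) ≤ 1.
Equivalently every frontal slice T[:,:,k] is c[k] times the rank-1 matrix [1, -3] ⊗ [2, 1]. So T has rank 1 (it is nonzero).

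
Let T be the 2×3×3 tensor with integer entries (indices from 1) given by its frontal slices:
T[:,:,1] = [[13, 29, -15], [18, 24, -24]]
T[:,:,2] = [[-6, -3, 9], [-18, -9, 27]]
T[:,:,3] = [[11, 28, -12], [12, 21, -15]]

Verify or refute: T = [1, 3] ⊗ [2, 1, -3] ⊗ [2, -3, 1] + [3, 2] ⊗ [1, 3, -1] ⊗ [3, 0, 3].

Yes

Reconstruct entrywise from the claimed factors. For example, T[2,2,1] = 24 and Σₗ aₗ[2]bₗ[2]cₗ[1] = (3)·(1)·(2) + (2)·(3)·(3) = 24; checking all 18 entries, every one matches. The claim holds.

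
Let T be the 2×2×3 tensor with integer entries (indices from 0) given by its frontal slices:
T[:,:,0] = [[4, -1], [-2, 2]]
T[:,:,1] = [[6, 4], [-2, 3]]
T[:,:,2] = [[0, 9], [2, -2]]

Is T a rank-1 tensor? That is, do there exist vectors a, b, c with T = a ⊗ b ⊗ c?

The mode-3 unfolding of T (rows indexed by k, columns by (i,j) = (0,0), (0,1), (1,0), (1,1)) is [[4, -1, -2, 2], [6, 4, -2, 3], [0, 9, 2, -2]].
There the 3×3 minor on rows k ∈ {0, 1, 2}, columns (i,j) ∈ {(0,0), (0,1), (1,0)} is det [[4, -1, -2], [6, 4, -2], [0, 9, 2]] = 8 ≠ 0, so this unfolding has rank ≥ 3; CP rank is at least every unfolding rank, so rank(T) ≥ 3.
In particular rank(T) ≥ 3 > 1, so T is not rank-1.

No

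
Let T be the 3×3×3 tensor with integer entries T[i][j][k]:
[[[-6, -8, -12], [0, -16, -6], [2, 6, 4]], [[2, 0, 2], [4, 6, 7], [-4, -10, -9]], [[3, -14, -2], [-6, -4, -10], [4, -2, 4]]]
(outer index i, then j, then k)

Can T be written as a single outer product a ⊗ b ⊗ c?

The mode-1 unfolding of T (rows indexed by i, columns by (j,k) = (0,0), (0,1), (0,2), (1,0), (1,1), (1,2), (2,0), (2,1), (2,2)) is [[-6, -8, -12, 0, -16, -6, 2, 6, 4], [2, 0, 2, 4, 6, 7, -4, -10, -9], [3, -14, -2, -6, -4, -10, 4, -2, 4]].
There the 3×3 minor on rows i ∈ {0, 1, 2}, columns (j,k) ∈ {(0,0), (0,1), (0,2)} is det [[-6, -8, -12], [2, 0, 2], [3, -14, -2]] = 88 ≠ 0, so this unfolding has rank ≥ 3; CP rank is at least every unfolding rank, so rank(T) ≥ 3.
In particular rank(T) ≥ 3 > 1, so T is not rank-1.

No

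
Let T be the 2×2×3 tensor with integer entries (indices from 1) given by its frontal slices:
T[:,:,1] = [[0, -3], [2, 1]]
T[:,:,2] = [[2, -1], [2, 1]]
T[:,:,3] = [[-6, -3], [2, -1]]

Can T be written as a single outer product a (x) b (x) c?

The mode-3 unfolding of T (rows indexed by k, columns by (i,j) = (1,1), (1,2), (2,1), (2,2)) is [[0, -3, 2, 1], [2, -1, 2, 1], [-6, -3, 2, -1]].
There the 3×3 minor on rows k ∈ {1, 2, 3}, columns (i,j) ∈ {(1,1), (1,2), (2,1)} is det [[0, -3, 2], [2, -1, 2], [-6, -3, 2]] = 24 ≠ 0, so this unfolding has rank ≥ 3; CP rank is at least every unfolding rank, so rank(T) ≥ 3.
In particular rank(T) ≥ 3 > 1, so T is not rank-1.

No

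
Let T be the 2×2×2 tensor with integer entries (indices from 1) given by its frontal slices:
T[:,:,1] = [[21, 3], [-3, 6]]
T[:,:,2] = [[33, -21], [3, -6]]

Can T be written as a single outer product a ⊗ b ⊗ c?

No

The mode-3 unfolding of T (rows indexed by k, columns by (i,j) = (1,1), (1,2), (2,1), (2,2)) is [[21, 3, -3, 6], [33, -21, 3, -6]].
There the 2×2 minor on rows k ∈ {1, 2}, columns (i,j) ∈ {(1,1), (1,2)} is det [[21, 3], [33, -21]] = -540 ≠ 0, so this unfolding has rank ≥ 2; CP rank is at least every unfolding rank, so rank(T) ≥ 2.
In particular rank(T) ≥ 2 > 1, so T is not rank-1.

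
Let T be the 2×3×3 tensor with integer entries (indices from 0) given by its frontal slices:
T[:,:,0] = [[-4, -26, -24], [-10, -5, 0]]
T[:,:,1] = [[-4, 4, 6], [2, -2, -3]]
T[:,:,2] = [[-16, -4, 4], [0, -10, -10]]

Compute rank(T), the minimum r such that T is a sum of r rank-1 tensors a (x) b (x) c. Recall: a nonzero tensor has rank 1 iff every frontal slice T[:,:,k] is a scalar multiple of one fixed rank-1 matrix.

2

Lower bound: the mode-3 unfolding of T (rows indexed by k, columns by (i,j) = (0,0), (0,1), (0,2), (1,0), (1,1), (1,2)) is [[-4, -26, -24, -10, -5, 0], [-4, 4, 6, 2, -2, -3], [-16, -4, 4, 0, -10, -10]].
There the 2×2 minor on rows k ∈ {0, 1}, columns (i,j) ∈ {(0,0), (0,1)} is det [[-4, -26], [-4, 4]] = -120 ≠ 0, so this unfolding has rank ≥ 2; CP rank is at least every unfolding rank, so rank(T) ≥ 2. (Flattening ranks never certify an upper bound on CP rank; for that we must actually write T with 2 rank-1 terms.)
Upper bound — finding two terms. Write S_k = T[:,:,k] for the frontal slices: S₀ = [[-4, -26, -24], [-10, -5, 0]], S₁ = [[-4, 4, 6], [2, -2, -3]], S₂ = [[-16, -4, 4], [0, -10, -10]].
If T = a₁ (x) b₁ (x) c₁ + a₂ (x) b₂ (x) c₂ then each S_k = c₁[k]·a₁b₁ᵀ + c₂[k]·a₂b₂ᵀ. S₀ and S₁ are linearly independent, so a₁b₁ᵀ and a₂b₂ᵀ must span the same plane of matrices: they are the rank-1 matrices of the form x·S₀ + y·S₁.
The 2×2 minor of x·S₀ + y·S₁ on rows {0,1}, columns {0,1} is −240·x² + 120·xy = (-120)·(2·x − y)(x), vanishing at (x:y) = (1:2) and (0:1).
M₁ = S₀ + 2·S₁ = [[-12, -18, -12], [-6, -9, -6]] = (-3)·(2, 1)(2, 3, 2)ᵀ and M₂ = S₁ = [[-4, 4, 6], [2, -2, -3]] = −(2, -1)(2, -2, -3)ᵀ, so take a₁ = (2, 1), b₁ = (2, 3, 2), a₂ = (2, -1), b₂ = (2, -2, -3).
Each slice is an integer combination of E₁ = a₁b₁ᵀ and E₂ = a₂b₂ᵀ: S₀ = −3·E₁ + 2·E₂, S₁ = −E₂, S₂ = −2·E₁ − 2·E₂; reading off coefficients, c₁ = (-3, 0, -2) and c₂ = (2, -1, -2).
Hence T = (2, 1) (x) (2, 3, 2) (x) (-3, 0, -2) + (2, -1) (x) (2, -2, -3) (x) (2, -1, -2), so rank(T) ≤ 2.
These bounds meet, so rank(T) = 2.
Check entry T[0,2,1] = 6: (2)·(2)·(0) + (2)·(-3)·(-1) = 6.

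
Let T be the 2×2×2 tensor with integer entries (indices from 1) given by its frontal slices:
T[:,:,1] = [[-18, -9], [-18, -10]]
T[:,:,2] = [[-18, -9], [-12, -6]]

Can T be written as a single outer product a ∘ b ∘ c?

The mode-2 unfolding of T (rows indexed by j, columns by (i,k) = (1,1), (1,2), (2,1), (2,2)) is [[-18, -18, -18, -12], [-9, -9, -10, -6]].
There the 2×2 minor on rows j ∈ {1, 2}, columns (i,k) ∈ {(1,1), (2,1)} is det [[-18, -18], [-9, -10]] = 18 ≠ 0, so this unfolding has rank ≥ 2; CP rank is at least every unfolding rank, so rank(T) ≥ 2.
In particular rank(T) ≥ 2 > 1, so T is not rank-1.

No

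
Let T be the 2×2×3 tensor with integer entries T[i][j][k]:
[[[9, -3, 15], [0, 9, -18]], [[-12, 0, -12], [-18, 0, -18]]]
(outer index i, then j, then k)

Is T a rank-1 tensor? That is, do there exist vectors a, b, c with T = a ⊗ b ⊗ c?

No

The mode-3 unfolding of T (rows indexed by k, columns by (i,j) = (0,0), (0,1), (1,0), (1,1)) is [[9, 0, -12, -18], [-3, 9, 0, 0], [15, -18, -12, -18]].
There the 2×2 minor on rows k ∈ {0, 1}, columns (i,j) ∈ {(0,0), (0,1)} is det [[9, 0], [-3, 9]] = 81 ≠ 0, so this unfolding has rank ≥ 2; CP rank is at least every unfolding rank, so rank(T) ≥ 2.
In particular rank(T) ≥ 2 > 1, so T is not rank-1.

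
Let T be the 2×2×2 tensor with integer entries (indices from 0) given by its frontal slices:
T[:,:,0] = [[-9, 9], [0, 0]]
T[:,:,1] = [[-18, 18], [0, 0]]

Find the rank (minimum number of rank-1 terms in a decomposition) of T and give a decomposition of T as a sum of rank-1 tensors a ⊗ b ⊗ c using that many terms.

rank(T) = 1

Lower bound: T ≠ 0 (e.g. T[0,0,0] = -9), so rank(T) ≥ 1.
Upper bound: if T = a ⊗ b ⊗ c then every fibre of T is a multiple of the corresponding factor, so read the factors off the fibres through the nonzero entry T[0,0,0] = -9.
The mode-1 fibre T[:,0,0] = [-9, 0] gives a = (1, 0) (primitive direction); the mode-2 fibre T[0,:,0] = [-9, 9] gives b = (1, -1); then c[k] = T[0,0,k] / (a[0]·b[0]) = [-9, -18] / 1 = (-9, -18).
Expanding (1, 0) ⊗ (1, -1) ⊗ (-9, -18) reproduces all 8 entries of T, so T = (1, 0) ⊗ (1, -1) ⊗ (-9, -18) and rank(T) ≤ 1.
These bounds meet, so rank(T) = 1.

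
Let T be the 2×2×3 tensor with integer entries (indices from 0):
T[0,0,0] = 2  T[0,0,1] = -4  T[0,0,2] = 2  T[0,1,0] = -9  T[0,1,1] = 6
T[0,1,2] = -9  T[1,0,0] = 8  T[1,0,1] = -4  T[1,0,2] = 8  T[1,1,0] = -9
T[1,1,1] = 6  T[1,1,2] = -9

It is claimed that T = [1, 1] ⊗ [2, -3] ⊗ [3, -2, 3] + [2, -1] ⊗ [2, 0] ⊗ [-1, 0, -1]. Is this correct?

Reconstruct entrywise from the claimed factors. For example, T[1,0,2] = 8 and Σₗ aₗ[1]bₗ[0]cₗ[2] = (1)·(2)·(3) + (-1)·(2)·(-1) = 8; checking all 12 entries, every one matches. The claim holds.

Yes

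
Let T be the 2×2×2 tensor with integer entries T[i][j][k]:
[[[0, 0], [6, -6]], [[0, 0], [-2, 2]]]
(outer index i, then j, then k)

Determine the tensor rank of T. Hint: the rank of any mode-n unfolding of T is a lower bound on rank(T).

1

Lower bound: T ≠ 0 (e.g. T[0,1,0] = 6), so rank(T) ≥ 1.
Upper bound: if T = a ∘ b ∘ c then every fibre of T is a multiple of the corresponding factor, so read the factors off the fibres through the nonzero entry T[0,1,0] = 6.
The mode-1 fibre T[:,1,0] = [6, -2] gives a = [3, -1] (primitive direction); the mode-2 fibre T[0,:,0] = [0, 6] gives b = [0, 1]; then c[k] = T[0,1,k] / (a[0]·b[1]) = [6, -6] / 3 = [2, -2].
Expanding [3, -1] ∘ [0, 1] ∘ [2, -2] reproduces all 8 entries of T, so T = [3, -1] ∘ [0, 1] ∘ [2, -2] and rank(T) ≤ 1.
These bounds meet, so rank(T) = 1.
Check entry T[0,0,0] = 0: (3)·(0)·(2) = 0.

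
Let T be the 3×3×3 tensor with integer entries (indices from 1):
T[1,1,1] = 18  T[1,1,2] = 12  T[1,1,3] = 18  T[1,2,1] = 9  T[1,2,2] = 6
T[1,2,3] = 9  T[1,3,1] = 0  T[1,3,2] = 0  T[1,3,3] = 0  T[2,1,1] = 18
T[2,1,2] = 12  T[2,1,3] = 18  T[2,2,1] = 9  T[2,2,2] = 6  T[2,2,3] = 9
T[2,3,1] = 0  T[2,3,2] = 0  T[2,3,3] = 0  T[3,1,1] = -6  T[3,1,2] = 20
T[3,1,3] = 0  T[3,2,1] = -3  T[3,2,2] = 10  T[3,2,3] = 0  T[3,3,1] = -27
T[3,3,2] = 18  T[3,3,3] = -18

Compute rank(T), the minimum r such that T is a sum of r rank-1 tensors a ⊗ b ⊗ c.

Lower bound: the mode-1 unfolding of T (rows indexed by i, columns by (j,k) = (1,1), (1,2), (1,3), (2,1), (2,2), (2,3), (3,1), (3,2), (3,3)) is [[18, 12, 18, 9, 6, 9, 0, 0, 0], [18, 12, 18, 9, 6, 9, 0, 0, 0], [-6, 20, 0, -3, 10, 0, -27, 18, -18]].
There the 2×2 minor on rows i ∈ {1, 3}, columns (j,k) ∈ {(1,1), (1,2)} is det [[18, 12], [-6, 20]] = 432 ≠ 0, so this unfolding has rank ≥ 2; CP rank is at least every unfolding rank, so rank(T) ≥ 2. (Unfolding ranks only ever bound the CP rank from below — rank(T) can be strictly larger than all of them — so the matching upper bound has to come from an explicit 2-term decomposition.)
Upper bound — finding two terms. Write S_k = T[:,:,k] for the frontal slices: S₁ = [[18, 9, 0], [18, 9, 0], [-6, -3, -27]], S₂ = [[12, 6, 0], [12, 6, 0], [20, 10, 18]], S₃ = [[18, 9, 0], [18, 9, 0], [0, 0, -18]].
If T = a₁ ⊗ b₁ ⊗ c₁ + a₂ ⊗ b₂ ⊗ c₂ then each S_k = c₁[k]·a₁b₁ᵀ + c₂[k]·a₂b₂ᵀ. S₁ and S₂ are linearly independent, so a₁b₁ᵀ and a₂b₂ᵀ must span the same plane of matrices: they are the rank-1 matrices of the form x·S₁ + y·S₂.
The 2×2 minor of x·S₁ + y·S₂ on rows {1,3}, columns {1,3} is −486·x² + 216·y² = (-54)·(3·x − 2·y)(3·x + 2·y), vanishing at (x:y) = (2:3) and (2:-3).
M₁ = 2·S₁ + 3·S₂ = [[72, 36, 0], [72, 36, 0], [48, 24, 0]] = 12·[3, 3, 2][2, 1, 0]ᵀ and M₂ = 2·S₁ − 3·S₂ = [[0, 0, 0], [0, 0, 0], [-72, -36, -108]] = (-36)·[0, 0, 1][2, 1, 3]ᵀ, so take a₁ = [3, 3, 2], b₁ = [2, 1, 0], a₂ = [0, 0, 1], b₂ = [2, 1, 3].
Each slice is an integer combination of E₁ = a₁b₁ᵀ and E₂ = a₂b₂ᵀ: S₁ = 3·E₁ − 9·E₂, S₂ = 2·E₁ + 6·E₂, S₃ = 3·E₁ − 6·E₂; reading off coefficients, c₁ = [3, 2, 3] and c₂ = [-9, 6, -6].
Hence T = [3, 3, 2] ⊗ [2, 1, 0] ⊗ [3, 2, 3] + [0, 0, 1] ⊗ [2, 1, 3] ⊗ [-9, 6, -6], so rank(T) ≤ 2.
These bounds meet, so rank(T) = 2.

2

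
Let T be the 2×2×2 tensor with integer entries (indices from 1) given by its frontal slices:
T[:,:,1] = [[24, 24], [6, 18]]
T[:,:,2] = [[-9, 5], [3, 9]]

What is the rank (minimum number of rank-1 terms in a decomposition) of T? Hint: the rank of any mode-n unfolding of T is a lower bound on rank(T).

Lower bound: in the mode-1 unfolding of T (rows indexed by i, columns by (j,k)) the 2×2 minor on rows i ∈ {1, 2}, columns (j,k) ∈ {(1,1), (1,2)} is det [[24, -9], [6, 3]] = 126 ≠ 0, so that unfolding has rank ≥ 2 and hence rank(T) ≥ 2 (CP rank is at least every unfolding rank, though it can be larger).
Upper bound: with S_k = T[:,:,k], the two rank-1 terms a₁b₁ᵀ, a₂b₂ᵀ are the rank-1 members of the pencil x·S₁ + y·S₂.
det(x·S₁ + y·S₂) is 288·x² − 48·xy − 96·y² = 48·(3·x − 2·y)(2·x + y), vanishing at (x:y) = (2:3) and (1:-2).
M₁ = 2·S₁ + 3·S₂ = [[21, 63], [21, 63]] = 21·[1, 1][1, 3]ᵀ and M₂ = S₁ − 2·S₂ = [[42, 14], [0, 0]] = 14·[1, 0][3, 1]ᵀ, so take a₁ = [1, 1], b₁ = [1, 3], a₂ = [1, 0], b₂ = [3, 1].
Each slice is an integer combination of E₁ = a₁b₁ᵀ and E₂ = a₂b₂ᵀ: S₁ = 6·E₁ + 6·E₂, S₂ = 3·E₁ − 4·E₂; reading off coefficients, c₁ = [6, 3] and c₂ = [6, -4].
Hence T = [1, 1] ⊗ [1, 3] ⊗ [6, 3] + [1, 0] ⊗ [3, 1] ⊗ [6, -4], so rank(T) ≤ 2.
These bounds meet, so rank(T) = 2.

2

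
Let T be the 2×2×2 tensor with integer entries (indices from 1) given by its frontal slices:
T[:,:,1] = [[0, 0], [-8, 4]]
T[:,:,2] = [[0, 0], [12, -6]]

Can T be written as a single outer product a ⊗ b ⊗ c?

Yes

If T = a ⊗ b ⊗ c then every fibre of T is a multiple of the corresponding factor, so read the factors off the fibres through the nonzero entry T[2,1,1] = -8.
The mode-1 fibre T[:,1,1] = [0, -8] gives a = (0, 1) (primitive direction); the mode-2 fibre T[2,:,1] = [-8, 4] gives b = (2, -1); then c[k] = T[2,1,k] / (a[2]·b[1]) = [-8, 12] / 2 = (-4, 6).
Expanding (0, 1) ⊗ (2, -1) ⊗ (-4, 6) reproduces all 8 entries of T, so T = (0, 1) ⊗ (2, -1) ⊗ (-4, 6) and rank(T) ≤ 1.
Equivalently every frontal slice T[:,:,k] is c[k] times the rank-1 matrix (0, 1) ⊗ (2, -1). So T has rank 1 (it is nonzero).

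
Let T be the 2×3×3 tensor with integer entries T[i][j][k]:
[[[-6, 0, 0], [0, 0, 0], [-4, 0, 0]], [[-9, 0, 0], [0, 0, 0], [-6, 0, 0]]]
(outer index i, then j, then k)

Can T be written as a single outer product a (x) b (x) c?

If T = a (x) b (x) c then every fibre of T is a multiple of the corresponding factor, so read the factors off the fibres through the nonzero entry T[0,0,0] = -6.
The mode-1 fibre T[:,0,0] = [-6, -9] gives a = [2, 3] (primitive direction); the mode-2 fibre T[0,:,0] = [-6, 0, -4] gives b = [3, 0, 2]; then c[k] = T[0,0,k] / (a[0]·b[0]) = [-6, 0, 0] / 6 = [-1, 0, 0].
Expanding [2, 3] (x) [3, 0, 2] (x) [-1, 0, 0] reproduces all 18 entries of T, so T = [2, 3] (x) [3, 0, 2] (x) [-1, 0, 0] and rank(T) ≤ 1.
Equivalently every frontal slice T[:,:,k] is c[k] times the rank-1 matrix [2, 3] (x) [3, 0, 2]. So T has rank 1 (it is nonzero).

Yes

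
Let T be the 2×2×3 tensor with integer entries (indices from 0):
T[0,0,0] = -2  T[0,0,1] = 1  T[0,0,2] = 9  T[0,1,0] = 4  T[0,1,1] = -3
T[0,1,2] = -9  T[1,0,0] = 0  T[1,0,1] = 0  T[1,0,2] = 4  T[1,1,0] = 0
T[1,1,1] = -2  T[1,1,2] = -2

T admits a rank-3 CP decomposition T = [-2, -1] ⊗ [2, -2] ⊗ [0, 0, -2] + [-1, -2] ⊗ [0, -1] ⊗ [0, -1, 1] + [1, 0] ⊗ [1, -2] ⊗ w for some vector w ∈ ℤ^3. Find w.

w = [-2, 1, 1]

Subtract the known terms from T to get the rank-1 residual R = [1, 0] ⊗ [1, -2] ⊗ w, so R[i,j,k] = a[i]·b[j]·w[k]. Pick indices with nonzero a[0]·b[0] = (1)·(1) = 1. Only the fibre through (0,0,·) is needed: R[0,0,:] = T[0,0,:] − Σₗ aₗ[0]bₗ[0]cₗ = [-2, 1, 9] − (-2)·(2)·[0, 0, -2] − (-1)·(0)·[0, -1, 1] = [-2, 1, 1]. Then w[k] = R[0,0,k] / 1 for each k, giving w = [-2, 1, 1] / 1 = [-2, 1, 1].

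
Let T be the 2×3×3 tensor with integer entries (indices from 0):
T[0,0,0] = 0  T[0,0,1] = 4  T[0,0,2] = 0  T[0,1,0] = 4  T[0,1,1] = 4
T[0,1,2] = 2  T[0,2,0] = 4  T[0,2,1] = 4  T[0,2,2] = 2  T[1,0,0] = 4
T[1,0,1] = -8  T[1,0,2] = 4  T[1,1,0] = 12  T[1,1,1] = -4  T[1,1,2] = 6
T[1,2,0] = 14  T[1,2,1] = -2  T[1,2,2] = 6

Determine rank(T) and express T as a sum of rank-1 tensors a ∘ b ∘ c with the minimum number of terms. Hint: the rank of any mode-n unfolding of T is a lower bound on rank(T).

rank(T) = 3

Lower bound: the mode-3 unfolding of T (rows indexed by k, columns by (i,j) = (0,0), (0,1), (0,2), (1,0), (1,1), (1,2)) is [[0, 4, 4, 4, 12, 14], [4, 4, 4, -8, -4, -2], [0, 2, 2, 4, 6, 6]].
There the 3×3 minor on rows k ∈ {0, 1, 2}, columns (i,j) ∈ {(0,0), (0,1), (1,0)} is det [[0, 4, 4], [4, 4, -8], [0, 2, 4]] = -32 ≠ 0, so this unfolding has rank ≥ 3; CP rank is at least every unfolding rank, so rank(T) ≥ 3. (This is only a lower bound: in general the CP rank may exceed every unfolding rank, so we still need to exhibit 3 rank-1 terms summing to T.)
Upper bound: T is a sum of 3 rank-1 terms, T = [0, 1] ∘ [2, 0, -1] ∘ [-2, -2, 0] + [1, -1] ∘ [1, 1, 1] ∘ [-4, 4, -2] + [1, 1] ∘ [1, 2, 2] ∘ [4, 0, 2] (one valid choice — decompositions are not unique — normalised so each a, b is primitive with positive first nonzero entry; check it by expanding all entries), so rank(T) ≤ 3.
These bounds meet, so rank(T) = 3.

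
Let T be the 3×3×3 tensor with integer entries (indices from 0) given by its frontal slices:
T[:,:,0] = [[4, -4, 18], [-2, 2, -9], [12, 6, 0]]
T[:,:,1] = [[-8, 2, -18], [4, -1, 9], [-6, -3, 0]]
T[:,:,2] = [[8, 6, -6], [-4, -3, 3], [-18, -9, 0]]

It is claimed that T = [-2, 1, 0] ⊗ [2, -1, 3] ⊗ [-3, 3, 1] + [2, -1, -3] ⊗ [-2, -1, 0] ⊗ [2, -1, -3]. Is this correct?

No

Reconstruct entry (0,1,0) from the claimed factors: Σₗ aₗ[0]bₗ[1]cₗ[0] = (-2)·(-1)·(-3) + (2)·(-1)·(2) = -10, but T[0,1,0] = -4. The claim is false.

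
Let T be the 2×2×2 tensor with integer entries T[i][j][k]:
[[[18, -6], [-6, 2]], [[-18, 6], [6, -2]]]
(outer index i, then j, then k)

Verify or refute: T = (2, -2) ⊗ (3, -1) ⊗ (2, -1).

No

Reconstruct entry (0,0,0) from the claimed factors: Σₗ aₗ[0]bₗ[0]cₗ[0] = (2)·(3)·(2) = 12, but T[0,0,0] = 18. The claim is false.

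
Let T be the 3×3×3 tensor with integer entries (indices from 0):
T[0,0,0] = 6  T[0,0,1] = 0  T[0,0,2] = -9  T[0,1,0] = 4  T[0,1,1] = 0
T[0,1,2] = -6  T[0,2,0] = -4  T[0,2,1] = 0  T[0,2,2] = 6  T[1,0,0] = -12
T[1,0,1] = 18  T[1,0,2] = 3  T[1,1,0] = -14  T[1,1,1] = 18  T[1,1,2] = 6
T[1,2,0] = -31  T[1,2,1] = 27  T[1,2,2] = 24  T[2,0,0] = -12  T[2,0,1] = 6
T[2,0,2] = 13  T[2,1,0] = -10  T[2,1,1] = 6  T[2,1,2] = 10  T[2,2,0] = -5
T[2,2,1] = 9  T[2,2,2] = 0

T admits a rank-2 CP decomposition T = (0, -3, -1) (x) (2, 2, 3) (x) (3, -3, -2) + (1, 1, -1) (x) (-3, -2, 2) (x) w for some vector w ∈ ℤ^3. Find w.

w = (-2, 0, 3)

Subtract the known terms from T to get the rank-1 residual R = (1, 1, -1) (x) (-3, -2, 2) (x) w, so R[i,j,k] = a[i]·b[j]·w[k]. Pick indices with nonzero a[0]·b[0] = (1)·(-3) = -3. Only the fibre through (0,0,·) is needed: R[0,0,:] = T[0,0,:] − Σₗ aₗ[0]bₗ[0]cₗ = [6, 0, -9] − (0)·(2)·(3, -3, -2) = [6, 0, -9]. Then w[k] = R[0,0,k] / -3 for each k, giving w = [6, 0, -9] / -3 = (-2, 0, 3).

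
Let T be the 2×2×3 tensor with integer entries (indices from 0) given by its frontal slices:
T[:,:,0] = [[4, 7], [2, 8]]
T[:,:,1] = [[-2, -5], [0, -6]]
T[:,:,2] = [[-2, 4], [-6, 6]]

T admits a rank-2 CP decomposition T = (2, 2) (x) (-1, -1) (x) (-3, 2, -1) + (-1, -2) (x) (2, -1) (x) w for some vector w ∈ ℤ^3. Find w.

Subtract the known terms from T to get the rank-1 residual R = (-1, -2) (x) (2, -1) (x) w, so R[i,j,k] = a[i]·b[j]·w[k]. Pick indices with nonzero a[0]·b[0] = (-1)·(2) = -2. Only the fibre through (0,0,·) is needed: R[0,0,:] = T[0,0,:] − Σₗ aₗ[0]bₗ[0]cₗ = [4, -2, -2] − (2)·(-1)·(-3, 2, -1) = [-2, 2, -4]. Then w[k] = R[0,0,k] / -2 for each k, giving w = [-2, 2, -4] / -2 = (1, -1, 2).

w = (1, -1, 2)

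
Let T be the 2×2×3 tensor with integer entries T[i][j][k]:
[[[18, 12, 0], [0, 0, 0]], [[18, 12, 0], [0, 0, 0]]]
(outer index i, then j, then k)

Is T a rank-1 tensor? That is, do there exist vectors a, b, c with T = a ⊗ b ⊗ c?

If T = a ⊗ b ⊗ c then every fibre of T is a multiple of the corresponding factor, so read the factors off the fibres through the nonzero entry T[0,0,0] = 18.
The mode-1 fibre T[:,0,0] = [18, 18] gives a = [1, 1] (primitive direction); the mode-2 fibre T[0,:,0] = [18, 0] gives b = [1, 0]; then c[k] = T[0,0,k] / (a[0]·b[0]) = [18, 12, 0] / 1 = [18, 12, 0].
Expanding [1, 1] ⊗ [1, 0] ⊗ [18, 12, 0] reproduces all 12 entries of T, so T = [1, 1] ⊗ [1, 0] ⊗ [18, 12, 0] and rank(T) ≤ 1.
Equivalently every frontal slice T[:,:,k] is c[k] times the rank-1 matrix [1, 1] ⊗ [1, 0]. So T has rank 1 (it is nonzero).

Yes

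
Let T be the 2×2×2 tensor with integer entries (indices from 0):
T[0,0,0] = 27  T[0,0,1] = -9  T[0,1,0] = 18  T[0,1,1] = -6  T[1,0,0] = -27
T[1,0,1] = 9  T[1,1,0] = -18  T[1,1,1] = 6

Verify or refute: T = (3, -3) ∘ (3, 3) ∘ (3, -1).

Reconstruct entry (0,1,0) from the claimed factors: Σₗ aₗ[0]bₗ[1]cₗ[0] = (3)·(3)·(3) = 27, but T[0,1,0] = 18. The claim is false.

No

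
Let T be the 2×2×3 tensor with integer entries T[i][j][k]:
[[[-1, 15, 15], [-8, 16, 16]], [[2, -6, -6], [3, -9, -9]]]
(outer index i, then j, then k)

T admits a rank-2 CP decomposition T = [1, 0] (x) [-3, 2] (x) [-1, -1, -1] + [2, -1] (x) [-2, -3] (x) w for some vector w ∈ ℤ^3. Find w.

Subtract the known terms from T to get the rank-1 residual R = [2, -1] (x) [-2, -3] (x) w, so R[i,j,k] = a[i]·b[j]·w[k]. Pick indices with nonzero a[0]·b[0] = (2)·(-2) = -4. Only the fibre through (0,0,·) is needed: R[0,0,:] = T[0,0,:] − Σₗ aₗ[0]bₗ[0]cₗ = [-1, 15, 15] − (1)·(-3)·[-1, -1, -1] = [-4, 12, 12]. Then w[k] = R[0,0,k] / -4 for each k, giving w = [-4, 12, 12] / -4 = [1, -3, -3].

w = [1, -3, -3]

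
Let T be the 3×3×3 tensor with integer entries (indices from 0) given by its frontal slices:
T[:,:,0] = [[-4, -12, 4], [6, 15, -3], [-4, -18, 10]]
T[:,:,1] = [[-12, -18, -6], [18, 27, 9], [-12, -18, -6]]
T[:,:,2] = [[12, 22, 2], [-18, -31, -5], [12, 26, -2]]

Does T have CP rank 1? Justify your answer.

No

The mode-2 unfolding of T (rows indexed by j, columns by (i,k) = (0,0), (0,1), (0,2), (1,0), (1,1), (1,2), (2,0), (2,1), (2,2)) is [[-4, -12, 12, 6, 18, -18, -4, -12, 12], [-12, -18, 22, 15, 27, -31, -18, -18, 26], [4, -6, 2, -3, 9, -5, 10, -6, -2]].
There the 2×2 minor on rows j ∈ {0, 1}, columns (i,k) ∈ {(0,0), (0,1)} is det [[-4, -12], [-12, -18]] = -72 ≠ 0, so this unfolding has rank ≥ 2; CP rank is at least every unfolding rank, so rank(T) ≥ 2.
In particular rank(T) ≥ 2 > 1, so T is not rank-1.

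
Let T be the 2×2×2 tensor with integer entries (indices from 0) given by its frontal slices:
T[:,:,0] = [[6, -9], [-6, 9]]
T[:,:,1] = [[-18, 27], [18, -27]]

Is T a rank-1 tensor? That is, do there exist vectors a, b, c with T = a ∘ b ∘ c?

If T = a ∘ b ∘ c then every fibre of T is a multiple of the corresponding factor, so read the factors off the fibres through the nonzero entry T[0,0,0] = 6.
The mode-1 fibre T[:,0,0] = [6, -6] gives a = [1, -1] (primitive direction); the mode-2 fibre T[0,:,0] = [6, -9] gives b = [2, -3]; then c[k] = T[0,0,k] / (a[0]·b[0]) = [6, -18] / 2 = [3, -9].
Expanding [1, -1] ∘ [2, -3] ∘ [3, -9] reproduces all 8 entries of T, so T = [1, -1] ∘ [2, -3] ∘ [3, -9] and rank(T) ≤ 1.
Equivalently every frontal slice T[:,:,k] is c[k] times the rank-1 matrix [1, -1] ∘ [2, -3]. So T has rank 1 (it is nonzero).

Yes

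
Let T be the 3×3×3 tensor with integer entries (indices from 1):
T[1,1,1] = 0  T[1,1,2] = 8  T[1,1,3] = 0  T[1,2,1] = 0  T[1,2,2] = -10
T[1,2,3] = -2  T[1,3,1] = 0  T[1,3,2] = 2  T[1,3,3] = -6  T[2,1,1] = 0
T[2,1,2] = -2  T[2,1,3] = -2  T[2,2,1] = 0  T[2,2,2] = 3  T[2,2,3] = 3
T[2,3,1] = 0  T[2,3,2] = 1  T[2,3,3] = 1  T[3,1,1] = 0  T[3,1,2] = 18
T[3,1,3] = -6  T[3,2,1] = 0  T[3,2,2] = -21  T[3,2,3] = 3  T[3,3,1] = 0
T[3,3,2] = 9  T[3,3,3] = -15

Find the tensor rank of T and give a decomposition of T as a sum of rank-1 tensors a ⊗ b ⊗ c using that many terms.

Lower bound: in the mode-2 unfolding of T (rows indexed by j, columns by (i,k)) the 2×2 minor on rows j ∈ {1, 2}, columns (i,k) ∈ {(1,2), (1,3)} is det [[8, 0], [-10, -2]] = -16 ≠ 0, so that unfolding has rank ≥ 2 and hence rank(T) ≥ 2 (CP rank is at least every unfolding rank, though it can be larger).
Upper bound: with S_k = T[:,:,k], the two rank-1 terms a₁b₁ᵀ, a₂b₂ᵀ are the rank-1 members of the pencil x·S₂ + y·S₃.
The 2×2 minor of x·S₂ + y·S₃ on rows {1,2}, columns {1,2} is 4·x² − 4·y² = 4·(x − y)(x + y), vanishing at (x:y) = (1:1) and (1:-1).
M₁ = S₂ + S₃ = [[8, -12, -4], [-4, 6, 2], [12, -18, -6]] = 2·[2, -1, 3][2, -3, -1]ᵀ and M₂ = S₂ − S₃ = [[8, -8, 8], [0, 0, 0], [24, -24, 24]] = 8·[1, 0, 3][1, -1, 1]ᵀ, so take a₁ = [2, -1, 3], b₁ = [2, -3, -1], a₂ = [1, 0, 3], b₂ = [1, -1, 1].
Each slice is an integer combination of E₁ = a₁b₁ᵀ and E₂ = a₂b₂ᵀ: S₁ = 0, S₂ = E₁ + 4·E₂, S₃ = E₁ − 4·E₂; reading off coefficients, c₁ = [0, 1, 1] and c₂ = [0, 4, -4].
Hence T = [2, -1, 3] ⊗ [2, -3, -1] ⊗ [0, 1, 1] + [1, 0, 3] ⊗ [1, -1, 1] ⊗ [0, 4, -4], so rank(T) ≤ 2.
These bounds meet, so rank(T) = 2.

rank(T) = 2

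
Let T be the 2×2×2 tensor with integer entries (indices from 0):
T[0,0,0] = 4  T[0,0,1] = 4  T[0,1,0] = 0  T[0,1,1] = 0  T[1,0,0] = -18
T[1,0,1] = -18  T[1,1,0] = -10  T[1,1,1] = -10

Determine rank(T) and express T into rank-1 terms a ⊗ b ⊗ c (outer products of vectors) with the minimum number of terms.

rank(T) = 2

Lower bound: the mode-1 unfolding of T (rows indexed by i, columns by (j,k) = (0,0), (0,1), (1,0), (1,1)) is [[4, 4, 0, 0], [-18, -18, -10, -10]].
There the 2×2 minor on rows i ∈ {0, 1}, columns (j,k) ∈ {(0,0), (1,0)} is det [[4, 0], [-18, -10]] = -40 ≠ 0, so this unfolding has rank ≥ 2; CP rank is at least every unfolding rank, so rank(T) ≥ 2. (Flattening ranks never certify an upper bound on CP rank; for that we must actually write T with 2 rank-1 terms.)
Upper bound — finding two terms. Every mode-3 slice of T is a multiple of one matrix: T[:,:,k] = c[k]·M with c = [1, 1] and M = [[4, 0], [-18, -10]] (rows indexed by i, columns by j). So it suffices to write M as a sum of two rank-1 matrices.
Splitting M by its rows (i = 0, 1), M = [1, 0][4, 0]ᵀ + [0, 1][-18, -10]ᵀ.
Hence T = [1, 0] ⊗ [4, 0] ⊗ [1, 1] + [0, 1] ⊗ [-18, -10] ⊗ [1, 1], so rank(T) ≤ 2.
These bounds meet, so rank(T) = 2.
Check entry T[1,1,1] = -10: (0)·(0)·(1) + (1)·(-10)·(1) = -10.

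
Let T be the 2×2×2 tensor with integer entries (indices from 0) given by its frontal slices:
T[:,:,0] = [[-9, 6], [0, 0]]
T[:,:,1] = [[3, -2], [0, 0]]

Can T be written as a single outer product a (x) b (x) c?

Yes

If T = a (x) b (x) c then every fibre of T is a multiple of the corresponding factor, so read the factors off the fibres through the nonzero entry T[0,0,0] = -9.
The mode-1 fibre T[:,0,0] = [-9, 0] gives a = (1, 0) (primitive direction); the mode-2 fibre T[0,:,0] = [-9, 6] gives b = (3, -2); then c[k] = T[0,0,k] / (a[0]·b[0]) = [-9, 3] / 3 = (-3, 1).
Expanding (1, 0) (x) (3, -2) (x) (-3, 1) reproduces all 8 entries of T, so T = (1, 0) (x) (3, -2) (x) (-3, 1) and rank(T) ≤ 1.
Equivalently every frontal slice T[:,:,k] is c[k] times the rank-1 matrix (1, 0) (x) (3, -2). So T has rank 1 (it is nonzero).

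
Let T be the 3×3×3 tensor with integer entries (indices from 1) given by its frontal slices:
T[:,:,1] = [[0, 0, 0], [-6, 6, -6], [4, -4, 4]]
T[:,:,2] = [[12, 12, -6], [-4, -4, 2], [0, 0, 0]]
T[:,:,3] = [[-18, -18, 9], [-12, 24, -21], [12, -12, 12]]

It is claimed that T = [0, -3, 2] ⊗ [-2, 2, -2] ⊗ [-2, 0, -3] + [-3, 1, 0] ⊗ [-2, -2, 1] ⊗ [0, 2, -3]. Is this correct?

Reconstruct entry (2,1,1) from the claimed factors: Σₗ aₗ[2]bₗ[1]cₗ[1] = (-3)·(-2)·(-2) + (1)·(-2)·(0) = -12, but T[2,1,1] = -6. The claim is false.

No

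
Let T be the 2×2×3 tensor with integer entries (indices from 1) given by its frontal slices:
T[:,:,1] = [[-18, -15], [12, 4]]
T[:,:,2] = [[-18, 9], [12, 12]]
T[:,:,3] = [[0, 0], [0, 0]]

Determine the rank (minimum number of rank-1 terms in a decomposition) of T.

Lower bound: in the mode-1 unfolding of T (rows indexed by i, columns by (j,k)) the 2×2 minor on rows i ∈ {1, 2}, columns (j,k) ∈ {(1,1), (2,1)} is det [[-18, -15], [12, 4]] = 108 ≠ 0, so that unfolding has rank ≥ 2 and hence rank(T) ≥ 2 (CP rank is at least every unfolding rank, though it can be larger).
Upper bound: with S_k = T[:,:,k], the two rank-1 terms a₁b₁ᵀ, a₂b₂ᵀ are the rank-1 members of the pencil x·S₁ + y·S₂.
det(x·S₁ + y·S₂) is 108·x² − 216·xy − 324·y² = 108·(x − 3·y)(x + y), vanishing at (x:y) = (3:1) and (1:-1).
M₁ = 3·S₁ + S₂ = [[-72, -36], [48, 24]] = (-12)·[3, -2][2, 1]ᵀ and M₂ = S₁ − S₂ = [[0, -24], [0, -8]] = (-8)·[3, 1][0, 1]ᵀ, so take a₁ = [3, -2], b₁ = [2, 1], a₂ = [3, 1], b₂ = [0, 1].
Each slice is an integer combination of E₁ = a₁b₁ᵀ and E₂ = a₂b₂ᵀ: S₁ = −3·E₁ − 2·E₂, S₂ = −3·E₁ + 6·E₂, S₃ = 0; reading off coefficients, c₁ = [-3, -3, 0] and c₂ = [-2, 6, 0].
Hence T = [3, -2] ⊗ [2, 1] ⊗ [-3, -3, 0] + [3, 1] ⊗ [0, 1] ⊗ [-2, 6, 0], so rank(T) ≤ 2.
These bounds meet, so rank(T) = 2.

2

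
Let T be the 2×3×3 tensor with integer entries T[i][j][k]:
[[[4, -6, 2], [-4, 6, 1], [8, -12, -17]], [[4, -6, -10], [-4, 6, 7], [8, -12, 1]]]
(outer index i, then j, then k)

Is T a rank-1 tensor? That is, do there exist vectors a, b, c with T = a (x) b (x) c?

No

The mode-1 unfolding of T (rows indexed by i, columns by (j,k) = (0,0), (0,1), (0,2), (1,0), (1,1), (1,2), (2,0), (2,1), (2,2)) is [[4, -6, 2, -4, 6, 1, 8, -12, -17], [4, -6, -10, -4, 6, 7, 8, -12, 1]].
There the 2×2 minor on rows i ∈ {0, 1}, columns (j,k) ∈ {(0,0), (0,2)} is det [[4, 2], [4, -10]] = -48 ≠ 0, so this unfolding has rank ≥ 2; CP rank is at least every unfolding rank, so rank(T) ≥ 2.
In particular rank(T) ≥ 2 > 1, so T is not rank-1.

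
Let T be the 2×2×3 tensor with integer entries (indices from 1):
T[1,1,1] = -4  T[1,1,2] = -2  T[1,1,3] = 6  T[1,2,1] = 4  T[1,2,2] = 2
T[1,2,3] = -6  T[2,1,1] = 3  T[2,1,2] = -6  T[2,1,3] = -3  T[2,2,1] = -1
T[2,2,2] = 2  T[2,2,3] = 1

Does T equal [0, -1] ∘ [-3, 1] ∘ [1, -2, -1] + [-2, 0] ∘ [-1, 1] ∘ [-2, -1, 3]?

Reconstruct entrywise from the claimed factors. For example, T[1,1,3] = 6 and Σₗ aₗ[1]bₗ[1]cₗ[3] = (0)·(-3)·(-1) + (-2)·(-1)·(3) = 6; checking all 12 entries, every one matches. The claim holds.

Yes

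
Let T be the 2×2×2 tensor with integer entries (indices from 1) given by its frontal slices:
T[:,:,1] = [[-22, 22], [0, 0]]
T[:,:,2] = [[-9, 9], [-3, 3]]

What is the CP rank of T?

2

Lower bound: the mode-3 unfolding of T (rows indexed by k, columns by (i,j) = (1,1), (1,2), (2,1), (2,2)) is [[-22, 22, 0, 0], [-9, 9, -3, 3]].
There the 2×2 minor on rows k ∈ {1, 2}, columns (i,j) ∈ {(1,1), (2,1)} is det [[-22, 0], [-9, -3]] = 66 ≠ 0, so this unfolding has rank ≥ 2; CP rank is at least every unfolding rank, so rank(T) ≥ 2. (Flattening ranks never certify an upper bound on CP rank; for that we must actually write T with 2 rank-1 terms.)
Upper bound — finding two terms. Every mode-2 slice of T is a multiple of one matrix: T[:,j,:] = b[j]·M with b = [1, -1] and M = [[-22, -9], [0, -3]] (rows indexed by i, columns by k). So it suffices to write M as a sum of two rank-1 matrices.
Splitting M by its rows (i = 1, 2), M = [1, 0][-22, -9]ᵀ + [0, 1][0, -3]ᵀ.
Hence T = [1, 0] (x) [1, -1] (x) [-22, -9] + [0, 1] (x) [1, -1] (x) [0, -3], so rank(T) ≤ 2.
These bounds meet, so rank(T) = 2.
Check entry T[2,2,1] = 0: (0)·(-1)·(-22) + (1)·(-1)·(0) = 0.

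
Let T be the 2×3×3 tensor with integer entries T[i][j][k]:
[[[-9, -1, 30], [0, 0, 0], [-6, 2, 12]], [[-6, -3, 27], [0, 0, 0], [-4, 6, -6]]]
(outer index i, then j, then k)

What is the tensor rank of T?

2

Lower bound: the mode-3 unfolding of T (rows indexed by k, columns by (i,j) = (0,0), (0,1), (0,2), (1,0), (1,1), (1,2)) is [[-9, 0, -6, -6, 0, -4], [-1, 0, 2, -3, 0, 6], [30, 0, 12, 27, 0, -6]].
There the 2×2 minor on rows k ∈ {0, 1}, columns (i,j) ∈ {(0,0), (0,2)} is det [[-9, -6], [-1, 2]] = -24 ≠ 0, so this unfolding has rank ≥ 2; CP rank is at least every unfolding rank, so rank(T) ≥ 2. (Unfolding ranks only ever bound the CP rank from below — rank(T) can be strictly larger than all of them — so the matching upper bound has to come from an explicit 2-term decomposition.)
Upper bound — finding two terms. Write S_k = T[:,:,k] for the frontal slices: S₀ = [[-9, 0, -6], [-6, 0, -4]], S₁ = [[-1, 0, 2], [-3, 0, 6]], S₂ = [[30, 0, 12], [27, 0, -6]].
If T = a₁ ⊗ b₁ ⊗ c₁ + a₂ ⊗ b₂ ⊗ c₂ then each S_k = c₁[k]·a₁b₁ᵀ + c₂[k]·a₂b₂ᵀ. S₀ and S₁ are linearly independent, so a₁b₁ᵀ and a₂b₂ᵀ must span the same plane of matrices: they are the rank-1 matrices of the form x·S₀ + y·S₁.
The 2×2 minor of x·S₀ + y·S₁ on rows {0,1}, columns {0,2} is −56·xy = (-56)·(y)(x), vanishing at (x:y) = (1:0) and (0:1).
M₁ = S₀ = [[-9, 0, -6], [-6, 0, -4]] = −[3, 2][3, 0, 2]ᵀ and M₂ = S₁ = [[-1, 0, 2], [-3, 0, 6]] = −[1, 3][1, 0, -2]ᵀ, so take a₁ = [3, 2], b₁ = [3, 0, 2], a₂ = [1, 3], b₂ = [1, 0, -2].
Each slice is an integer combination of E₁ = a₁b₁ᵀ and E₂ = a₂b₂ᵀ: S₀ = −E₁, S₁ = −E₂, S₂ = 3·E₁ + 3·E₂; reading off coefficients, c₁ = [-1, 0, 3] and c₂ = [0, -1, 3].
Hence T = [3, 2] ⊗ [3, 0, 2] ⊗ [-1, 0, 3] + [1, 3] ⊗ [1, 0, -2] ⊗ [0, -1, 3], so rank(T) ≤ 2.
These bounds meet, so rank(T) = 2.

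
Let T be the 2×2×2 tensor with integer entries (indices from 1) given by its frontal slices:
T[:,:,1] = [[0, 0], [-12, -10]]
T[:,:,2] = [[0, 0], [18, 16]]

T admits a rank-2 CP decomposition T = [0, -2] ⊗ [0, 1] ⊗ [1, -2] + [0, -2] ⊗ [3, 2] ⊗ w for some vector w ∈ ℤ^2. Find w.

w = [2, -3]

Subtract the known terms from T to get the rank-1 residual R = [0, -2] ⊗ [3, 2] ⊗ w, so R[i,j,k] = a[i]·b[j]·w[k]. Pick indices with nonzero a[2]·b[1] = (-2)·(3) = -6. Only the fibre through (2,1,·) is needed: R[2,1,:] = T[2,1,:] − Σₗ aₗ[2]bₗ[1]cₗ = [-12, 18] − (-2)·(0)·[1, -2] = [-12, 18]. Then w[k] = R[2,1,k] / -6 for each k, giving w = [-12, 18] / -6 = [2, -3].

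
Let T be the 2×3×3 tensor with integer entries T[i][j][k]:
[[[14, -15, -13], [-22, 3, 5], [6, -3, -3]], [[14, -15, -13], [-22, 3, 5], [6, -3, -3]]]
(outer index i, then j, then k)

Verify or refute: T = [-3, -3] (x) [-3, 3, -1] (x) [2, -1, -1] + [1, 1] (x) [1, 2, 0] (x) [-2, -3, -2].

No

Reconstruct entry (0,0,0) from the claimed factors: Σₗ aₗ[0]bₗ[0]cₗ[0] = (-3)·(-3)·(2) + (1)·(1)·(-2) = 16, but T[0,0,0] = 14. The claim is false.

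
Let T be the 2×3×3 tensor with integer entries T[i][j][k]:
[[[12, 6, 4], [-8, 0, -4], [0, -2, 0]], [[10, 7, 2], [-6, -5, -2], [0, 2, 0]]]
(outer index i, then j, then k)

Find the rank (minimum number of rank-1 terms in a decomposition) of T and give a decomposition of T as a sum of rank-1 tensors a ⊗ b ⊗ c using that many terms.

Lower bound: the mode-2 unfolding of T (rows indexed by j, columns by (i,k) = (0,0), (0,1), (0,2), (1,0), (1,1), (1,2)) is [[12, 6, 4, 10, 7, 2], [-8, 0, -4, -6, -5, -2], [0, -2, 0, 0, 2, 0]].
There the 3×3 minor on rows j ∈ {0, 1, 2}, columns (i,k) ∈ {(0,0), (0,1), (0,2)} is det [[12, 6, 4], [-8, 0, -4], [0, -2, 0]] = -32 ≠ 0, so this unfolding has rank ≥ 3; CP rank is at least every unfolding rank, so rank(T) ≥ 3. (Unfolding ranks only ever bound the CP rank from below — rank(T) can be strictly larger than all of them — so the matching upper bound has to come from an explicit 3-term decomposition.)
Upper bound: T is a sum of 3 rank-1 terms, T = [1, -1] ⊗ [0, 1, -1] ⊗ [0, 2, 0] + [1, 1] ⊗ [2, -1, 0] ⊗ [4, 4, 0] + [2, 1] ⊗ [1, -1, 0] ⊗ [2, -1, 2] (one valid choice — decompositions are not unique — normalised so each a, b is primitive with positive first nonzero entry; check it by expanding all entries), so rank(T) ≤ 3.
These bounds meet, so rank(T) = 3.

rank(T) = 3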